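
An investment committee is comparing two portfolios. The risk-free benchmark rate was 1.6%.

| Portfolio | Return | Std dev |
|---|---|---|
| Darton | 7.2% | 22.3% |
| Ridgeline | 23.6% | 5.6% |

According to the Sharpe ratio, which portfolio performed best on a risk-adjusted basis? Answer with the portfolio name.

Ridgeline

Darton: Sharpe ratio = (7.2% − 1.6%) / 22.3% = 0.251
Ridgeline: Sharpe ratio = (23.6% − 1.6%) / 5.6% = 3.929
Highest: Ridgeline (3.929).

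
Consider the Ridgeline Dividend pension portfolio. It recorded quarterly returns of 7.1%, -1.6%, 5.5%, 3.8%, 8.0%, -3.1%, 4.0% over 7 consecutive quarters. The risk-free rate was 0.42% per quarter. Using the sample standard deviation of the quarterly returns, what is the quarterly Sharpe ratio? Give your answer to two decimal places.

Mean return r̄ = 23.70 / 7 = 3.3857%
Sample σ = √[Σ(r − r̄)² / 6] = √[107.0286 / 6] = √17.8381 = 4.2235%
Sharpe = (r̄ − rf) / σ = (3.3857 − 0.42) / 4.2235 = 2.9657 / 4.2235 = 0.7022

0.70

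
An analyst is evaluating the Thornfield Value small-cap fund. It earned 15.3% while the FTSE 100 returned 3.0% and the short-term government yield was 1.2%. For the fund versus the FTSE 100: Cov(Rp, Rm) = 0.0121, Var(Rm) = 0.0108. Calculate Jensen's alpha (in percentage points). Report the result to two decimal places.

12.08

β = Cov / Var = 0.0121 / 0.0108 = 1.1204
E[R] = Rf + β(Rm − Rf) = 1.2% + 1.1204 × (3.0% − 1.2%) = 3.2167%
α = Rp − E[R] = 15.3% − 3.2167% = 12.0833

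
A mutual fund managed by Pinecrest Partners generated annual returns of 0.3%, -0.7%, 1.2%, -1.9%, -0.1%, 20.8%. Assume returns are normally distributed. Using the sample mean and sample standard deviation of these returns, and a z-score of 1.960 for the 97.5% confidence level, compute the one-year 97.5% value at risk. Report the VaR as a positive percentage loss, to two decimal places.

13.69

Mean return r̄ = 19.60 / 6 = 3.2667%
Σ(r − r̄)² = 374.2533; sample σ = √(374.2533/5) = 8.6516%
VaR = −(r̄ − z·σ) = −(3.2667 − 1.960 × 8.6516) = −(-13.6904) = 13.6904%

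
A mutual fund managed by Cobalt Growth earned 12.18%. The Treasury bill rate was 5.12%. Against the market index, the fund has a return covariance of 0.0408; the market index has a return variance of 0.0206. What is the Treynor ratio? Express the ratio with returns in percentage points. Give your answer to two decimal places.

3.56

β = Cov / Var = 0.0408 / 0.0206 = 1.9806
Treynor = (Rp − Rf) / β = (12.18% − 5.12%) / 1.9806 = 7.06 / 1.9806 = 3.5646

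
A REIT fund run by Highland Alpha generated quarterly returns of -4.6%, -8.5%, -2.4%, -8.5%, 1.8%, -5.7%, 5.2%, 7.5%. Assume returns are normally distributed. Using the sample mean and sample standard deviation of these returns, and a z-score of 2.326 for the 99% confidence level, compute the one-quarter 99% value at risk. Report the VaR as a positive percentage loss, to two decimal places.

16.12

r̄ = (-4.6 − 8.5 − 2.4 − 8.5 + 1.8 − 5.7 + 5.2 + 7.5) / 8 = -1.9000%
Sample σ = √[Σ(r − r̄)² / 7] = √[261.5600 / 7] = √37.3657 = 6.1127%
VaR = −(r̄ − z·σ) = −(-1.9000 − 2.326 × 6.1127) = −(-16.1181) = 16.1181%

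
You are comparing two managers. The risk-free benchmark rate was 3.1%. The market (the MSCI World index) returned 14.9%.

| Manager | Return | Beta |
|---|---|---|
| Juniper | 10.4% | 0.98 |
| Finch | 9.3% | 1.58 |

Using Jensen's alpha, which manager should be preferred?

Juniper

Juniper: α = 10.4% − [3.1% + 0.98 × (14.9% − 3.1%)] = -4.264
Finch: α = 9.3% − [3.1% + 1.58 × (14.9% − 3.1%)] = -12.444
Highest: Juniper (-4.264).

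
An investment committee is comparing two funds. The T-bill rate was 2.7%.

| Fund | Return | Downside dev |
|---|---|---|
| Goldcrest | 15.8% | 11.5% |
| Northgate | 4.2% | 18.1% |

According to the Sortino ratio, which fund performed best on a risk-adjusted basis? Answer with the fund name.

Goldcrest

Goldcrest: Sortino ratio = (15.8% − 2.7%) / 11.5% = 1.139
Northgate: Sortino ratio = (4.2% − 2.7%) / 18.1% = 0.083
Highest: Goldcrest (1.139).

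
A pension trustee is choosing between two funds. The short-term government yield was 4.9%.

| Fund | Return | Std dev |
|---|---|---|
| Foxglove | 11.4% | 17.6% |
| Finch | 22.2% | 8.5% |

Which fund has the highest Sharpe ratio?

Foxglove: Sharpe ratio = (11.4% − 4.9%) / 17.6% = 0.369
Finch: Sharpe ratio = (22.2% − 4.9%) / 8.5% = 2.035
Highest: Finch (2.035).

Finch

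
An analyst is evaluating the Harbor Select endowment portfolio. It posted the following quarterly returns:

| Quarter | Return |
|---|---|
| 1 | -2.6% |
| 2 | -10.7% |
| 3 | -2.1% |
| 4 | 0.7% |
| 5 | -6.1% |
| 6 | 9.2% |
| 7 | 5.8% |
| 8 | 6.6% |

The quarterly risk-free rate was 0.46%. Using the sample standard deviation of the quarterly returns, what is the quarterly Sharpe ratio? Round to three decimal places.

-0.053

μ = (-2.6 − 10.7 − 2.1 + 0.7 − 6.1 + 9.2 + 5.8 + 6.6) / 8 = 0.80 / 8 = 0.1000%
Σ(r − μ)² = (-2.6 − 0.1000)² + (-10.7 − 0.1000)² + (-2.1 − 0.1000)² + … = 325.1200
sample σ = √(325.1200 / 7) = √46.4457 = 6.8151%
Sharpe = (μ − rf) / σ = (0.1000 − 0.46) / 6.8151 = -0.3600 / 6.8151 = -0.0528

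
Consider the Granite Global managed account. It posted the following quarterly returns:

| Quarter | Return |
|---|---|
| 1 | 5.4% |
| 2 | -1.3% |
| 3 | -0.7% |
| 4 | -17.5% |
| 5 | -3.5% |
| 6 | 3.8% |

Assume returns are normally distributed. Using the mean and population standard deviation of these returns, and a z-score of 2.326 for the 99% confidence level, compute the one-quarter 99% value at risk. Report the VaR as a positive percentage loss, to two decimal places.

19.62

r̄ = (5.4 − 1.3 − 0.7 − 17.5 − 3.5 + 3.8) / 6 = -13.80 / 6 = -2.3000%
Population σ = √[Σ(r − r̄)² / 6] = √[332.5400 / 6] = √55.4233 = 7.4447%
VaR = −(r̄ − z·σ) = −(-2.3000 − 2.326 × 7.4447) = −(-19.6164) = 19.6164%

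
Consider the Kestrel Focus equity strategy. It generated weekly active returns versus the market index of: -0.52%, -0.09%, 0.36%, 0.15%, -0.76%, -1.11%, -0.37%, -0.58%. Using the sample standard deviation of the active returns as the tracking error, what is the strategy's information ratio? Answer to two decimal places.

r̄ = (-0.52 − 0.09 + 0.36 + 0.15 − 0.76 − 1.11 − 0.37 − 0.58) / 8 = -0.3650%
Sample std dev = √[1.6478 / 7] = 0.4852%
IR = r̄ / tracking error = -0.3650 / 0.4852 = -0.7523

-0.75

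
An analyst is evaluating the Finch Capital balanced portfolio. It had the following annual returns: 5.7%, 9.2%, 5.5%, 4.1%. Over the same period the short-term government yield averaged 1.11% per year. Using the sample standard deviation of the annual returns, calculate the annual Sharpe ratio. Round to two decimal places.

2.31

r̄ = (5.7 + 9.2 + 5.5 + 4.1) / 4 = 24.50 / 4 = 6.1250%
Sample std dev = √[14.1275 / 3] = 2.1701%
Sharpe = (r̄ − rf) / σ = (6.1250 − 1.11) / 2.1701 = 5.0150 / 2.1701 = 2.3110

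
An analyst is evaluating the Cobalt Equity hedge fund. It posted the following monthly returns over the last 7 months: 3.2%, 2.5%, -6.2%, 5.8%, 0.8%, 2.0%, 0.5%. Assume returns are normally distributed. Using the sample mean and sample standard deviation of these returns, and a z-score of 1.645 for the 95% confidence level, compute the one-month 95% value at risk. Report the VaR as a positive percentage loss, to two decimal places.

r̄ = (3.2 + 2.5 − 6.2 + 5.8 + 0.8 + 2 + 0.5) / 7 = 1.2286%
Sample σ = √[Σ(r − r̄)² / 6] = √[82.8943 / 6] = √13.8157 = 3.7169%
VaR = −(r̄ − z·σ) = −(1.2286 − 1.645 × 3.7169) = −(-4.8857) = 4.8857%

4.89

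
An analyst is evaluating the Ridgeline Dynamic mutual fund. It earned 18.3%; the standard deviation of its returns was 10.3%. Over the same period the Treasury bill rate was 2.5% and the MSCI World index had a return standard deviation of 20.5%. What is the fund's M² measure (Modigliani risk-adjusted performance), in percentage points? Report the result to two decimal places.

33.95

Sharpe = (Rp − Rf) / σp = (18.3% − 2.5%) / 10.3% = 1.5340
M² = Rf + Sharpe × σm = 2.5% + 1.5340 × 20.5% = 33.9470%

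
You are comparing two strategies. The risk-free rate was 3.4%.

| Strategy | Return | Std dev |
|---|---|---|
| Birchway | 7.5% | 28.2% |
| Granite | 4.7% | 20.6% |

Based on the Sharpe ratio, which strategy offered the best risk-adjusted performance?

Birchway

Birchway: Sharpe ratio = (7.5% − 3.4%) / 28.2% = 0.145
Granite: Sharpe ratio = (4.7% − 3.4%) / 20.6% = 0.063
Highest: Birchway (0.145).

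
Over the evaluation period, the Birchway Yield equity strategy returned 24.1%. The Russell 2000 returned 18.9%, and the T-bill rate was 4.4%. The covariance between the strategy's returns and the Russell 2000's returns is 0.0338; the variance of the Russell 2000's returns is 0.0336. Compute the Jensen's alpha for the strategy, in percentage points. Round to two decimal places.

5.11

β = Cov / Var = 0.0338 / 0.0336 = 1.0060
E[R] = Rf + β(Rm − Rf) = 4.4% + 1.0060 × (18.9% − 4.4%) = 18.9870%
α = Rp − E[R] = 24.1% − 18.9870% = 5.1130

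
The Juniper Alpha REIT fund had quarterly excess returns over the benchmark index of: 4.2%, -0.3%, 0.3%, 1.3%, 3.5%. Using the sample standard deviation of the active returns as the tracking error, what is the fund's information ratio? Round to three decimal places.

0.913

Mean return r̄ = 9.00 / 5 = 1.8000%
Σ(r − r̄)² = (4.2 − 1.8000)² + (-0.3 − 1.8000)² + … = 15.5600
σ = √[15.5600 / 4] = 1.9723%
IR = r̄ / tracking error = 1.8000 / 1.9723 = 0.9126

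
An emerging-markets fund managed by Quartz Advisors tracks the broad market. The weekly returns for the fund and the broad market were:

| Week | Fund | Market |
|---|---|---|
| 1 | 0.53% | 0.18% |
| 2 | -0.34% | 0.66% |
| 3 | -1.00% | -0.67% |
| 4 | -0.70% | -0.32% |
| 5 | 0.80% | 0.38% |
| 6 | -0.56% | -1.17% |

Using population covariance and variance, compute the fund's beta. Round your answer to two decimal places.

0.64

r̄p = -0.2117%,  r̄m = -0.1567%
Cov = Σ(rp − r̄p)(rm − r̄m) / 6 = 0.2542
Var(rm) = Σ(rm − r̄m)² / 6 = 0.3976
β = Cov / Var = 0.2542 / 0.3976 = 0.6393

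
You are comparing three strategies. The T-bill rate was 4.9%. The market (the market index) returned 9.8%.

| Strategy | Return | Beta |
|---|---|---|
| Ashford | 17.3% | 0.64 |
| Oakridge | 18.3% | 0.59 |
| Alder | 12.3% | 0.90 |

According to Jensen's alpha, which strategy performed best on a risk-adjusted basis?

Ashford: α = 17.3% − [4.9% + 0.64 × (9.8% − 4.9%)] = 9.264
Oakridge: α = 18.3% − [4.9% + 0.59 × (9.8% − 4.9%)] = 10.509
Alder: α = 12.3% − [4.9% + 0.90 × (9.8% − 4.9%)] = 2.990
Highest: Oakridge (10.509).

Oakridge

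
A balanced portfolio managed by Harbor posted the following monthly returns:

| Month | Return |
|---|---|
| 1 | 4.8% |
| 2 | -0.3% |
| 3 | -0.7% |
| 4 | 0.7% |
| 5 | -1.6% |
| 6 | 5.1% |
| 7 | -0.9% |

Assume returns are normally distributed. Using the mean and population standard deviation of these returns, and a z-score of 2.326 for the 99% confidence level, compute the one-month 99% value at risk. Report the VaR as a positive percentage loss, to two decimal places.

4.97

r̄ = (4.8 − 0.3 − 0.7 + 0.7 − 1.6 + 5.1 − 0.9) / 7 = 7.10 / 7 = 1.0143%
Σ(r − r̄)² = (4.8 − 1.0143)² + (-0.3 − 1.0143)² + … = 46.2886
population σ = √(46.2886 / 7) = √6.6127 = 2.5715%
VaR = −(r̄ − z·σ) = −(1.0143 − 2.326 × 2.5715) = −(-4.9670) = 4.9670%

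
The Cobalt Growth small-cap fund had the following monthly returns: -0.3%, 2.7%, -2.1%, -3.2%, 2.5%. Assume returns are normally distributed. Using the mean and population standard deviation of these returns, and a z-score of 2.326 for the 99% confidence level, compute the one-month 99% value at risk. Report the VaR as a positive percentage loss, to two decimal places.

r̄ = (-0.3 + 2.7 − 2.1 − 3.2 + 2.5) / 5 = -0.40 / 5 = -0.0800%
Population σ = √[Σ(r − r̄)² / 5] = √[28.2480 / 5] = √5.6496 = 2.3769%
VaR = −(r̄ − z·σ) = −(-0.0800 − 2.326 × 2.3769) = −(-5.6087) = 5.6087%

5.61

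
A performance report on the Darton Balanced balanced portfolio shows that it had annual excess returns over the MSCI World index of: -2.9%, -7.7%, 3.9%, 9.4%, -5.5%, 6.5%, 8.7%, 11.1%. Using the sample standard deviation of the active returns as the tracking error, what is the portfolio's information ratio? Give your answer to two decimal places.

0.40

r̄ = (-2.9 − 7.7 + 3.9 + 9.4 − 5.5 + 6.5 + 8.7 + 11.1) / 8 = 2.9375%
Σ(r − r̄)² = (-2.9 − 2.9375)² + (-7.7 − 2.9375)² + … = 373.6388
σ = √[373.6388 / 7] = 7.3060%
IR = r̄ / tracking error = 2.9375 / 7.3060 = 0.4021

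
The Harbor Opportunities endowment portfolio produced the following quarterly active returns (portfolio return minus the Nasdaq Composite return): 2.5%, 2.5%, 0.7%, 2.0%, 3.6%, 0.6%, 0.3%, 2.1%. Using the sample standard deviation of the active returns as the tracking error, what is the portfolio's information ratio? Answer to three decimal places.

r̄ = (2.5 + 2.5 + 0.7 + 2 + 3.6 + 0.6 + 0.3 + 2.1) / 8 = 14.30 / 8 = 1.7875%
Sample std dev = √[9.2488 / 7] = 1.1495%
IR = r̄ / tracking error = 1.7875 / 1.1495 = 1.5550

1.555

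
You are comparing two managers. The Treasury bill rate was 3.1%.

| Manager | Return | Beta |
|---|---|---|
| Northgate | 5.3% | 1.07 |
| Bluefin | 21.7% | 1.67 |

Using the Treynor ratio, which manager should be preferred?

Bluefin

Northgate: Treynor = (5.3% − 3.1%) / 1.07 = 2.056
Bluefin: Treynor = (21.7% − 3.1%) / 1.67 = 11.138
Highest: Bluefin (11.138).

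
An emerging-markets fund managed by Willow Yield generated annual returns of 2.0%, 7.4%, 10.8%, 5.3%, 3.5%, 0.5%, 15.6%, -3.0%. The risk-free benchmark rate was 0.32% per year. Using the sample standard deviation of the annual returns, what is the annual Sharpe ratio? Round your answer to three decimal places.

r̄ = (2 + 7.4 + 10.8 + 5.3 + 3.5 + 0.5 + 15.6 − 3) / 8 = 42.10 / 8 = 5.2625%
Σ(r − r̄)² = 246.7988; sample σ = √(246.7988/7) = 5.9378%
Sharpe = (r̄ − rf) / σ = (5.2625 − 0.32) / 5.9378 = 4.9425 / 5.9378 = 0.8324

0.832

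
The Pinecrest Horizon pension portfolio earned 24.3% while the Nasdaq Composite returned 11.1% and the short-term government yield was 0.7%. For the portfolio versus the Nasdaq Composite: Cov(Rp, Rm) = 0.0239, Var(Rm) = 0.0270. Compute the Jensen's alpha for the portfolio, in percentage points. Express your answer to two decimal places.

14.39

β = Cov / Var = 0.0239 / 0.0270 = 0.8852
E[R] = Rf + β(Rm − Rf) = 0.7% + 0.8852 × (11.1% − 0.7%) = 9.9061%
α = Rp − E[R] = 24.3% − 9.9061% = 14.3939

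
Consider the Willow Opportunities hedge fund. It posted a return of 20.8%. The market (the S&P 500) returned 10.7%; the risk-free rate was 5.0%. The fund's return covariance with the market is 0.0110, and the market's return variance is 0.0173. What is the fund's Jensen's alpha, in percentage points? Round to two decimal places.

β = Cov / Var = 0.0110 / 0.0173 = 0.6358
E[R] = Rf + β(Rm − Rf) = 5.0% + 0.6358 × (10.7% − 5.0%) = 8.6241%
α = Rp − E[R] = 20.8% − 8.6241% = 12.1759

12.18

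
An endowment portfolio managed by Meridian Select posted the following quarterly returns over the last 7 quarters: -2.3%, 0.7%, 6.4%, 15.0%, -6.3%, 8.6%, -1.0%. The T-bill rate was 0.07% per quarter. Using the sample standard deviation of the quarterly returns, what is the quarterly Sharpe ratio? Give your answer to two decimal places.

0.40

Mean return r̄ = 21.10 / 7 = 3.0143%
Sample σ = √[Σ(r − r̄)² / 6] = √[322.7886 / 6] = √53.7981 = 7.3347%
Sharpe = (r̄ − rf) / σ = (3.0143 − 0.07) / 7.3347 = 2.9443 / 7.3347 = 0.4014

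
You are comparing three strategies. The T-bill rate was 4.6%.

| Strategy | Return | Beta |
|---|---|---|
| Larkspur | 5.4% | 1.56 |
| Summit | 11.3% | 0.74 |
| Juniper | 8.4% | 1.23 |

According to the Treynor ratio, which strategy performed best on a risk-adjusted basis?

Summit

Larkspur: Treynor = (5.4% − 4.6%) / 1.56 = 0.513
Summit: Treynor = (11.3% − 4.6%) / 0.74 = 9.054
Juniper: Treynor = (8.4% − 4.6%) / 1.23 = 3.089
Highest: Summit (9.054).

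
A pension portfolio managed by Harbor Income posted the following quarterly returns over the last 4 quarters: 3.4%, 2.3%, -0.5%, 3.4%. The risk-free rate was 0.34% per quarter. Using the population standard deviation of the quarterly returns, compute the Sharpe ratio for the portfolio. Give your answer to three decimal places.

1.135

Mean return r̄ = 8.60 / 4 = 2.1500%
Σ(r − r̄)² = 10.1700; population σ = √(10.1700/4) = 1.5945%
Sharpe = (r̄ − rf) / σ = (2.1500 − 0.34) / 1.5945 = 1.8100 / 1.5945 = 1.1352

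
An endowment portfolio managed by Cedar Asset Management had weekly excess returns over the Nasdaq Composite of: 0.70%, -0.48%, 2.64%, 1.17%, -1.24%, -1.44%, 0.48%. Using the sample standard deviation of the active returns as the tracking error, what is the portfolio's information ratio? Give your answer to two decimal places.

r̄ = (0.7 − 0.48 + 2.64 + 1.17 − 1.24 − 1.44 + 0.48) / 7 = 0.2614%
Sample std dev = √[12.4221 / 6] = 1.4389%
IR = r̄ / tracking error = 0.2614 / 1.4389 = 0.1817

0.18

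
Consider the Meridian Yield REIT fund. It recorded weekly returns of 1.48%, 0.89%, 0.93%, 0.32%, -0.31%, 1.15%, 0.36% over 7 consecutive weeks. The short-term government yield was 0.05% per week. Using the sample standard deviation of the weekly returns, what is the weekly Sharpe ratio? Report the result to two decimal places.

1.06

μ = (1.48 + 0.89 + 0.93 + 0.32 − 0.31 + 1.15 + 0.36) / 7 = 0.6886%
Sample std dev = √[2.1791 / 6] = 0.6026%
Sharpe = (μ − rf) / σ = (0.6886 − 0.05) / 0.6026 = 0.6386 / 0.6026 = 1.0597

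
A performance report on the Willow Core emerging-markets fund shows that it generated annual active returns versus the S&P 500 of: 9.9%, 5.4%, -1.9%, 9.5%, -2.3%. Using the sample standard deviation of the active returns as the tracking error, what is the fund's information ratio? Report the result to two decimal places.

r̄ = (9.9 + 5.4 − 1.9 + 9.5 − 2.3) / 5 = 20.60 / 5 = 4.1200%
Sample σ = √[Σ(r − r̄)² / 4] = √[141.4480 / 4] = √35.3620 = 5.9466%
IR = r̄ / tracking error = 4.1200 / 5.9466 = 0.6928

0.69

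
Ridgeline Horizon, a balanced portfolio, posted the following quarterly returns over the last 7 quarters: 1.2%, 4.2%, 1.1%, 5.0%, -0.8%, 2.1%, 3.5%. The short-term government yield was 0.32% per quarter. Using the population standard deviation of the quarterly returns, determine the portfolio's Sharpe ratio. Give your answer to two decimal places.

1.07

Mean return r̄ = 16.30 / 7 = 2.3286%
Population σ = √[Σ(r − r̄)² / 7] = √[24.6343 / 7] = √3.5192 = 1.8760%
Sharpe = (r̄ − rf) / σ = (2.3286 − 0.32) / 1.8760 = 2.0086 / 1.8760 = 1.0707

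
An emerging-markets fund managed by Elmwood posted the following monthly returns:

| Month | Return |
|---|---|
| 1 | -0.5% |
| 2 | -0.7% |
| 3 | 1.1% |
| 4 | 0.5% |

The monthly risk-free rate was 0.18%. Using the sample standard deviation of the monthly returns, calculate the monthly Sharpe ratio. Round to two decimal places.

-0.09

μ = (-0.5 − 0.7 + 1.1 + 0.5) / 4 = 0.40 / 4 = 0.1000%
Σ(r − μ)² = (-0.5 − 0.1000)² + (-0.7 − 0.1000)² + (1.1 − 0.1000)² + … = 2.1600
sample σ = √(2.1600 / 3) = √0.7200 = 0.8485%
Sharpe = (μ − rf) / σ = (0.1000 − 0.18) / 0.8485 = -0.0800 / 0.8485 = -0.0943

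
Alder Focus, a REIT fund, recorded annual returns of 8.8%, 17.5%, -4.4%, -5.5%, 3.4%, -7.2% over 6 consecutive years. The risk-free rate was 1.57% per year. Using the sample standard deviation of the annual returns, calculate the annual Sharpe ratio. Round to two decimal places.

μ = (8.8 + 17.5 − 4.4 − 5.5 + 3.4 − 7.2) / 6 = 12.60 / 6 = 2.1000%
Sample σ = √[Σ(r − μ)² / 5] = √[470.2400 / 5] = √94.0480 = 9.6978%
Sharpe = (μ − rf) / σ = (2.1000 − 1.57) / 9.6978 = 0.5300 / 9.6978 = 0.0547

0.05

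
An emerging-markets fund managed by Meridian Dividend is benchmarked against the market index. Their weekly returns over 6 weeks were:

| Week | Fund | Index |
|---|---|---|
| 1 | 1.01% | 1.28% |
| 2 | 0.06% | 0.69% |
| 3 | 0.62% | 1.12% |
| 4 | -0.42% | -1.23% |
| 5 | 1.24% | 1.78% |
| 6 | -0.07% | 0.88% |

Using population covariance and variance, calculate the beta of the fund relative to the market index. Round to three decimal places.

0.526

r̄p = 0.4067%,  r̄m = 0.7533%
Cov = Σ(rp − r̄p)(rm − r̄m) / 6 = 0.4754
Var(rm) = Σ(rm − r̄m)² / 6 = 0.9033
β = Cov / Var = 0.4754 / 0.9033 = 0.5263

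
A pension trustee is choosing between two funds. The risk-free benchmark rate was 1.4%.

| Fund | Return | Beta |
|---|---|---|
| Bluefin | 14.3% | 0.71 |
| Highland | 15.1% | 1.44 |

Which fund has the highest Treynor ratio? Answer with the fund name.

Bluefin: Treynor = (14.3% − 1.4%) / 0.71 = 18.169
Highland: Treynor = (15.1% − 1.4%) / 1.44 = 9.514
Highest: Bluefin (18.169).

Bluefin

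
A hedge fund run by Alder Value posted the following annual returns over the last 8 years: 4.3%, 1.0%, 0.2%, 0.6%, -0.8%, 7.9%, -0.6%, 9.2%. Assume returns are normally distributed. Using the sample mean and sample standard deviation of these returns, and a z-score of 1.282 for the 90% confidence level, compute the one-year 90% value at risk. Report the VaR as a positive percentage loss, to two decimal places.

r̄ = (4.3 + 1 + 0.2 + 0.6 − 0.8 + 7.9 − 0.6 + 9.2) / 8 = 2.7250%
Σ(r − r̄)² = (4.3 − 2.7250)² + (1 − 2.7250)² + (0.2 − 2.7250)² + … = 108.5350
sample σ = √(108.5350 / 7) = √15.5050 = 3.9376%
VaR = −(r̄ − z·σ) = −(2.7250 − 1.282 × 3.9376) = −(-2.3230) = 2.3230%

2.32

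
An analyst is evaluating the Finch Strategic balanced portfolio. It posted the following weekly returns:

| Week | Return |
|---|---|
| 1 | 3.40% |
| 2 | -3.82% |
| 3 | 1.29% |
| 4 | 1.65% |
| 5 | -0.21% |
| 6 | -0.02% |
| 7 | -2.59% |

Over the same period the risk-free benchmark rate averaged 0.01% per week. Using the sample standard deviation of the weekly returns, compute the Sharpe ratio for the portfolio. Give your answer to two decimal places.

-0.02

r̄ = (3.4 − 3.82 + 1.29 + 1.65 − 0.21 − 0.02 − 2.59) / 7 = -0.300 / 7 = -0.0429%
Σ(r − r̄)² = 37.2787; sample σ = √(37.2787/6) = 2.4926%
Sharpe = (r̄ − rf) / σ = (-0.0429 − 0.01) / 2.4926 = -0.0529 / 2.4926 = -0.0212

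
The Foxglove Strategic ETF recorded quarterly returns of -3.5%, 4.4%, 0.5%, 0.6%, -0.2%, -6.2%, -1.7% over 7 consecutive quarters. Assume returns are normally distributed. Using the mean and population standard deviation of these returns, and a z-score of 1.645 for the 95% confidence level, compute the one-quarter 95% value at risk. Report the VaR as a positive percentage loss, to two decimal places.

Mean return r̄ = -6.10 / 7 = -0.8714%
Σ(r − r̄)² = (-3.5 − (-0.8714))² + (4.4 − (-0.8714))² + … = 68.2743
σ = √[68.2743 / 7] = 3.1231%
VaR = −(r̄ − z·σ) = −(-0.8714 − 1.645 × 3.1231) = −(-6.0089) = 6.0089%

6.01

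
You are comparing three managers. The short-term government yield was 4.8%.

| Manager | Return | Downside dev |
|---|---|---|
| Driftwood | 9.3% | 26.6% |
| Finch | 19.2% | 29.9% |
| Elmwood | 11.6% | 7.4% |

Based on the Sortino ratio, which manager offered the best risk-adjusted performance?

Driftwood: Sortino ratio = (9.3% − 4.8%) / 26.6% = 0.169
Finch: Sortino ratio = (19.2% − 4.8%) / 29.9% = 0.482
Elmwood: Sortino ratio = (11.6% − 4.8%) / 7.4% = 0.919
Highest: Elmwood (0.919).

Elmwood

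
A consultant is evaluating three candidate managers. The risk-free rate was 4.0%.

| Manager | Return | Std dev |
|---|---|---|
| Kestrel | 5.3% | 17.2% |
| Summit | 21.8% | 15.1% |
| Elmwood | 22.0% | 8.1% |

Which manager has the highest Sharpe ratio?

Elmwood

Kestrel: Sharpe ratio = (5.3% − 4.0%) / 17.2% = 0.076
Summit: Sharpe ratio = (21.8% − 4.0%) / 15.1% = 1.179
Elmwood: Sharpe ratio = (22.0% − 4.0%) / 8.1% = 2.222
Highest: Elmwood (2.222).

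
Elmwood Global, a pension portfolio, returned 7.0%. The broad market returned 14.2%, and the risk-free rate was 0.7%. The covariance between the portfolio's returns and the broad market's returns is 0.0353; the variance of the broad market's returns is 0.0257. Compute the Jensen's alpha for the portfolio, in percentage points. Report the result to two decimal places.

-12.24

β = Cov / Var = 0.0353 / 0.0257 = 1.3735
E[R] = Rf + β(Rm − Rf) = 0.7% + 1.3735 × (14.2% − 0.7%) = 19.2423%
α = Rp − E[R] = 7.0% − 19.2423% = -12.2423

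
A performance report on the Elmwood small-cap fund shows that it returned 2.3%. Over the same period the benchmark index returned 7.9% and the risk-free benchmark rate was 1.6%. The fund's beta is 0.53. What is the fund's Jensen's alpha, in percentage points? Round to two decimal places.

-2.64

CAPM expected return = Rf + β(Rm − Rf) = 1.6% + 0.53 × (7.9% − 1.6%) = 1.6 + 0.53 × 6.30 = 4.9390%
Jensen's α = Rp − E[R] = 2.3% − 4.9390% = -2.6390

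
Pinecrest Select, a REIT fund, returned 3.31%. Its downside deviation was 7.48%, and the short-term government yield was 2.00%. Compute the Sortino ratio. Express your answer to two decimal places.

Sortino = (Rp − Rf) / σd = (3.31% − 2.00%) / 7.48% = 1.31% / 7.48% = 0.1751

0.18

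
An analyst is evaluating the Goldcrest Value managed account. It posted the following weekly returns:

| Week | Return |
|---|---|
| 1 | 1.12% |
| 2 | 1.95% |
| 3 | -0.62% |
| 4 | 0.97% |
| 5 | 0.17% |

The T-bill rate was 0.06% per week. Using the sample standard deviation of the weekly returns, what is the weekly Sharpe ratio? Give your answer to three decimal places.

r̄ = (1.12 + 1.95 − 0.62 + 0.97 + 0.17) / 5 = 3.590 / 5 = 0.7180%
Sample σ = √[Σ(r − r̄)² / 4] = √[3.8335 / 4] = √0.9584 = 0.9790%
Sharpe = (r̄ − rf) / σ = (0.7180 − 0.06) / 0.9790 = 0.6580 / 0.9790 = 0.6721

0.672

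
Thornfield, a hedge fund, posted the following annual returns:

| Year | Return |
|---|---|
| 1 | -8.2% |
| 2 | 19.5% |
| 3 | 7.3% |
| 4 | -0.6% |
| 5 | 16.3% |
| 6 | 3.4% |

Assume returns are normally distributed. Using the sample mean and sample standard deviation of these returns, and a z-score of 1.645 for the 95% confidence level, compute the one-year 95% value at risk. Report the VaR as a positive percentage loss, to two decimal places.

μ = (-8.2 + 19.5 + 7.3 − 0.6 + 16.3 + 3.4) / 6 = 6.2833%
Sample σ = √[Σ(r − μ)² / 5] = √[541.5083 / 5] = √108.3017 = 10.4068%
VaR = −(μ − z·σ) = −(6.2833 − 1.645 × 10.4068) = −(-10.8359) = 10.8359%

10.84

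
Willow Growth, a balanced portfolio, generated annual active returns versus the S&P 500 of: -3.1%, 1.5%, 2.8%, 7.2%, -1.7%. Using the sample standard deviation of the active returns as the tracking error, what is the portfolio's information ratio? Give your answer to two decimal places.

0.33

r̄ = (-3.1 + 1.5 + 2.8 + 7.2 − 1.7) / 5 = 1.3400%
Sample std dev = √[65.4520 / 4] = 4.0451%
IR = r̄ / tracking error = 1.3400 / 4.0451 = 0.3313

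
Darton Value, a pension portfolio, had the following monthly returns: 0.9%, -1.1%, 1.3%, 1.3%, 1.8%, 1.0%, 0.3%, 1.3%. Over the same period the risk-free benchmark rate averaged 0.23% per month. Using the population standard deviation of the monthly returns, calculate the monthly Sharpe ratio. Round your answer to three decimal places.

r̄ = (0.9 − 1.1 + 1.3 + 1.3 + 1.8 + 1 + 0.3 + 1.3) / 8 = 0.8500%
Σ(r − r̄)² = 5.6400; population σ = √(5.6400/8) = 0.8396%
Sharpe = (r̄ − rf) / σ = (0.8500 − 0.23) / 0.8396 = 0.6200 / 0.8396 = 0.7384

0.738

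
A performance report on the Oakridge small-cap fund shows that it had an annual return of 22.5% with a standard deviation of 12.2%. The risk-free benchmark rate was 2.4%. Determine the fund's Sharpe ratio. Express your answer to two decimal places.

1.65

Sharpe = (Rp − Rf) / σp = (22.5% − 2.4%) / 12.2% = 20.10% / 12.2% = 1.6475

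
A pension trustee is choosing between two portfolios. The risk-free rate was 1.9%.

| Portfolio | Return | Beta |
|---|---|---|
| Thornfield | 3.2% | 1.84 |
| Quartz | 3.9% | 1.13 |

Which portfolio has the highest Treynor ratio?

Thornfield: Treynor = (3.2% − 1.9%) / 1.84 = 0.707
Quartz: Treynor = (3.9% − 1.9%) / 1.13 = 1.770
Highest: Quartz (1.770).

Quartz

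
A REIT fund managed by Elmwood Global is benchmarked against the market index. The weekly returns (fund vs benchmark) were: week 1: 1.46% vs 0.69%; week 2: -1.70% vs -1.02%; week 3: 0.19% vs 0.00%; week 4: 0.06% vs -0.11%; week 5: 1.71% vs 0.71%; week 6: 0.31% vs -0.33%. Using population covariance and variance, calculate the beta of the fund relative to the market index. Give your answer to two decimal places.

r̄p = 0.3383%,  r̄m = -0.0100%
Cov = Σ(rp − r̄p)(rm − r̄m) / 6 = 0.6445
Var(rm) = Σ(rm − r̄m)² / 6 = 0.3568
β = Cov / Var = 0.6445 / 0.3568 = 1.8063

1.81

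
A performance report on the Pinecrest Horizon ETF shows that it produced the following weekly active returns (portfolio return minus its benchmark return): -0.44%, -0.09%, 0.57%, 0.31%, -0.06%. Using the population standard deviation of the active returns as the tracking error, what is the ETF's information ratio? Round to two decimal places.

Mean return r̄ = 0.290 / 5 = 0.0580%
Population σ = √[Σ(r − r̄)² / 5] = √[0.6095 / 5] = √0.1219 = 0.3491%
IR = r̄ / tracking error = 0.0580 / 0.3491 = 0.1661

0.17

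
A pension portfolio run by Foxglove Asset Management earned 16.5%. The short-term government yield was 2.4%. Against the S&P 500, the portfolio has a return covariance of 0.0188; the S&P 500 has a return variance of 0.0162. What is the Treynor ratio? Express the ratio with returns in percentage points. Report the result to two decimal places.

12.15

β = Cov / Var = 0.0188 / 0.0162 = 1.1605
Treynor = (Rp − Rf) / β = (16.5% − 2.4%) / 1.1605 = 14.10 / 1.1605 = 12.1499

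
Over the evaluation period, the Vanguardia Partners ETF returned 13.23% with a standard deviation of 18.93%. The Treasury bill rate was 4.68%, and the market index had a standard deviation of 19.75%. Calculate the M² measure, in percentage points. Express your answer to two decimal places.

Sharpe = (Rp − Rf) / σp = (13.23% − 4.68%) / 18.93% = 0.4517
M² = Rf + Sharpe × σm = 4.68% + 0.4517 × 19.75% = 13.6011%

13.60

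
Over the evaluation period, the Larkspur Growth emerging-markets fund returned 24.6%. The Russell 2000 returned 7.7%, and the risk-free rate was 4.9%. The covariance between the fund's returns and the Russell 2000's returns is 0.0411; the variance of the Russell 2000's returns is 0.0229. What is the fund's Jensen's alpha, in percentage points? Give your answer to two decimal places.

14.67

β = Cov / Var = 0.0411 / 0.0229 = 1.7948
E[R] = Rf + β(Rm − Rf) = 4.9% + 1.7948 × (7.7% − 4.9%) = 9.9254%
α = Rp − E[R] = 24.6% − 9.9254% = 14.6746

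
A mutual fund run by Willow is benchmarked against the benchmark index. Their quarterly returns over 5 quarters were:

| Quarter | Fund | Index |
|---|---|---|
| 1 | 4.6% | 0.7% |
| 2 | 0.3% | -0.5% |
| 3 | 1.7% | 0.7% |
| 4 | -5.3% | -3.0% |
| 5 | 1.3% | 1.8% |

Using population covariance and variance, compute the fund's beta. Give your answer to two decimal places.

1.68

r̄p = 0.5200%,  r̄m = -0.0600%
Cov = Σ(rp − r̄p)(rm − r̄m) / 5 = 4.5312
Var(rm) = Σ(rm − r̄m)² / 5 = 2.6904
β = Cov / Var = 4.5312 / 2.6904 = 1.6842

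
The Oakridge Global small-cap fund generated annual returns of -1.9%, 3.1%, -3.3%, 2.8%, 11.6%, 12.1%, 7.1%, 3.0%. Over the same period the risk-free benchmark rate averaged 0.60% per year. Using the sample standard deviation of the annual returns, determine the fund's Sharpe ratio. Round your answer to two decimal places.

0.66

μ = (-1.9 + 3.1 − 3.3 + 2.8 + 11.6 + 12.1 + 7.1 + 3) / 8 = 4.3125%
Σ(r − μ)² = (-1.9 − 4.3125)² + (3.1 − 4.3125)² + … = 223.5488
sample σ = √(223.5488 / 7) = √31.9355 = 5.6512%
Sharpe = (μ − rf) / σ = (4.3125 − 0.6) / 5.6512 = 3.7125 / 5.6512 = 0.6569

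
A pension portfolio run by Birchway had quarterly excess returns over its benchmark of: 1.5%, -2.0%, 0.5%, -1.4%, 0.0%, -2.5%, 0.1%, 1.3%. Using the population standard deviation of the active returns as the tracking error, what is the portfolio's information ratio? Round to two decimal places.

μ = (1.5 − 2 + 0.5 − 1.4 + 0 − 2.5 + 0.1 + 1.3) / 8 = -0.3125%
Σ(r − μ)² = (1.5 − (-0.3125))² + (-2 − (-0.3125))² + (0.5 − (-0.3125))² + … = 15.6288
population σ = √(15.6288 / 8) = √1.9536 = 1.3977%
IR = μ / tracking error = -0.3125 / 1.3977 = -0.2236

-0.22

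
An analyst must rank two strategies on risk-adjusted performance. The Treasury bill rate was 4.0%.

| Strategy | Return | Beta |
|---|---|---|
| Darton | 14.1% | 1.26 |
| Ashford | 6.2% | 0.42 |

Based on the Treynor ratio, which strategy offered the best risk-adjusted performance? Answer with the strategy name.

Darton: Treynor = (14.1% − 4.0%) / 1.26 = 8.016
Ashford: Treynor = (6.2% − 4.0%) / 0.42 = 5.238
Highest: Darton (8.016).

Darton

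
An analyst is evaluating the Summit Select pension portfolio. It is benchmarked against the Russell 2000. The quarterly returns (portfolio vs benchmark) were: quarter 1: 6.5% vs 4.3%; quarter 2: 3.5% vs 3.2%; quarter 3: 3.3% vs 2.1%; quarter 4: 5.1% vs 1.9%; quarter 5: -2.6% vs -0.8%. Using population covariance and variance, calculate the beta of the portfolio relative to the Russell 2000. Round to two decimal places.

r̄p = 3.1600%,  r̄m = 2.1400%
Cov = Σ(rp − r̄p)(rm − r̄m) / 5 = 4.8076
Var(rm) = Σ(rm − r̄m)² / 5 = 2.8984
β = Cov / Var = 4.8076 / 2.8984 = 1.6587

1.66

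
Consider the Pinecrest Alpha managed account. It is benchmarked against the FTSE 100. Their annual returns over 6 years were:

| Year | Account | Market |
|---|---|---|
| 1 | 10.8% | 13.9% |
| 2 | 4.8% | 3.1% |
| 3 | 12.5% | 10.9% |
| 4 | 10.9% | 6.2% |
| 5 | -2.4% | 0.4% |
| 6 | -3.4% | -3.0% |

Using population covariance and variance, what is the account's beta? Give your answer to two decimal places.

r̄p = 5.5333%,  r̄m = 5.2500%
Cov = Σ(rp − r̄p)(rm − r̄m) / 6 = 33.9617
Var(rm) = Σ(rm − r̄m)² / 6 = 33.9758
β = Cov / Var = 33.9617 / 33.9758 = 0.9996

1.00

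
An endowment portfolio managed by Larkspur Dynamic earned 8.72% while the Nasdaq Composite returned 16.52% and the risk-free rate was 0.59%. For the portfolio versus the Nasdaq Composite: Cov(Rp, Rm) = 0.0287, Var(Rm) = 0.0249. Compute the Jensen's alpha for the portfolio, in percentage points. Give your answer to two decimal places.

-10.23

β = Cov / Var = 0.0287 / 0.0249 = 1.1526
E[R] = Rf + β(Rm − Rf) = 0.59% + 1.1526 × (16.52% − 0.59%) = 18.9509%
α = Rp − E[R] = 8.72% − 18.9509% = -10.2309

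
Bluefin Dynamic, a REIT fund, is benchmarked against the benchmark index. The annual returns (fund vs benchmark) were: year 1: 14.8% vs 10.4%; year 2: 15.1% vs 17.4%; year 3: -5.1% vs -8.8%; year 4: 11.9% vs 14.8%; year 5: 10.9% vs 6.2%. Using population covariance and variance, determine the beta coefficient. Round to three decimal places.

r̄p = 9.5200%,  r̄m = 8.0000%
Cov = Σ(rp − r̄p)(rm − r̄m) / 5 = 64.8880
Var(rm) = Σ(rm − r̄m)² / 5 = 85.1680
β = Cov / Var = 64.8880 / 85.1680 = 0.7619

0.762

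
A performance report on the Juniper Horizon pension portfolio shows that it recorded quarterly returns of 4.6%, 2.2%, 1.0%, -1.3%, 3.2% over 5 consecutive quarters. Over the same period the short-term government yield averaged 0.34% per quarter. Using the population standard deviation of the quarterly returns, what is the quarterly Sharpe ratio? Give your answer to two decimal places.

μ = (4.6 + 2.2 + 1 − 1.3 + 3.2) / 5 = 1.9400%
Σ(r − μ)² = (4.6 − 1.9400)² + (2.2 − 1.9400)² + … = 20.1120
σ = √[20.1120 / 5] = 2.0056%
Sharpe = (μ − rf) / σ = (1.9400 − 0.34) / 2.0056 = 1.6000 / 2.0056 = 0.7978

0.80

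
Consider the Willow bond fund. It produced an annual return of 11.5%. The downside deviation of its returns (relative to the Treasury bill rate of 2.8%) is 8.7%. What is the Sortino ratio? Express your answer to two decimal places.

Sortino = (Rp − Rf) / σd = (11.5% − 2.8%) / 8.7% = 8.70% / 8.7% = 1.0000

1.00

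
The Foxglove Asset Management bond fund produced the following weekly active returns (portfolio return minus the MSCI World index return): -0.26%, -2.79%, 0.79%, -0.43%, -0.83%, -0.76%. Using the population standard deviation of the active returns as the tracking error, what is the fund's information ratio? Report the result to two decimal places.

-0.67

Mean return μ = -4.280 / 6 = -0.7133%
Σ(r − μ)² = (-0.26 − (-0.7133))² + (-2.79 − (-0.7133))² + (0.79 − (-0.7133))² + … = 6.8741
σ = √[6.8741 / 6] = 1.0704%
IR = μ / tracking error = -0.7133 / 1.0704 = -0.6664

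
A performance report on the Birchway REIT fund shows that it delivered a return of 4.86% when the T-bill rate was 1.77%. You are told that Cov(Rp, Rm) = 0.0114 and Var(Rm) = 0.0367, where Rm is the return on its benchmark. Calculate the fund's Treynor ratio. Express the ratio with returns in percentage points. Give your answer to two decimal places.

9.95

β = Cov / Var = 0.0114 / 0.0367 = 0.3106
Treynor = (Rp − Rf) / β = (4.86% − 1.77%) / 0.3106 = 3.09 / 0.3106 = 9.9485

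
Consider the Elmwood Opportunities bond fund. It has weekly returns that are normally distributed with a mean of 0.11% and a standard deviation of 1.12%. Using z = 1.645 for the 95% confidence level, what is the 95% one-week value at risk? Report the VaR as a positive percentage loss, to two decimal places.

1.73

VaR (as % loss) = −(μ − z·σ) = −(0.11% − 1.645 × 1.12%) = −(-1.7324%) = 1.7324%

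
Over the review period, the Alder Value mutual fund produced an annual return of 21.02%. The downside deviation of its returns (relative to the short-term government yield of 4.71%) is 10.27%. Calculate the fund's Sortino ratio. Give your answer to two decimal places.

1.59

Sortino = (Rp − Rf) / σd = (21.02% − 4.71%) / 10.27% = 16.31% / 10.27% = 1.5881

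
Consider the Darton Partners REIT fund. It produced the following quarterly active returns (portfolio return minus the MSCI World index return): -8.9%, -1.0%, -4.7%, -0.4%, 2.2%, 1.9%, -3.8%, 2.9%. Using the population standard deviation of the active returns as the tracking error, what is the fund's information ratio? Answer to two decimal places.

Mean return μ = -11.80 / 8 = -1.4750%
Population std dev = √[116.3550 / 8] = 3.8137%
IR = μ / tracking error = -1.4750 / 3.8137 = -0.3868

-0.39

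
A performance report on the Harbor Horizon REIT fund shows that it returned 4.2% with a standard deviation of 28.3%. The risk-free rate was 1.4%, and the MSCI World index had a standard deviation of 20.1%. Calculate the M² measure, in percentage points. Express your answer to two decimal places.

Sharpe = (Rp − Rf) / σp = (4.2% − 1.4%) / 28.3% = 0.0989
M² = Rf + Sharpe × σm = 1.4% + 0.0989 × 20.1% = 3.3879%

3.39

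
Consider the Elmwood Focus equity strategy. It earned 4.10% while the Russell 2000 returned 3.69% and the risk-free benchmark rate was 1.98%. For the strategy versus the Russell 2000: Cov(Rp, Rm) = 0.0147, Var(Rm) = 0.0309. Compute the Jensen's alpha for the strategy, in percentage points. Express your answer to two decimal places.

1.31

β = Cov / Var = 0.0147 / 0.0309 = 0.4757
E[R] = Rf + β(Rm − Rf) = 1.98% + 0.4757 × (3.69% − 1.98%) = 2.7934%
α = Rp − E[R] = 4.10% − 2.7934% = 1.3066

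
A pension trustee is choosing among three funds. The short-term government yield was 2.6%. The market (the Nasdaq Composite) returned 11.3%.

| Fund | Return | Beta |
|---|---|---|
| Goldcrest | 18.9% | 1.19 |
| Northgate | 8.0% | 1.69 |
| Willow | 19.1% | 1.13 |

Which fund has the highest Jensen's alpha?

Goldcrest: α = 18.9% − [2.6% + 1.19 × (11.3% − 2.6%)] = 5.947
Northgate: α = 8.0% − [2.6% + 1.69 × (11.3% − 2.6%)] = -9.303
Willow: α = 19.1% − [2.6% + 1.13 × (11.3% − 2.6%)] = 6.669
Highest: Willow (6.669).

Willow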